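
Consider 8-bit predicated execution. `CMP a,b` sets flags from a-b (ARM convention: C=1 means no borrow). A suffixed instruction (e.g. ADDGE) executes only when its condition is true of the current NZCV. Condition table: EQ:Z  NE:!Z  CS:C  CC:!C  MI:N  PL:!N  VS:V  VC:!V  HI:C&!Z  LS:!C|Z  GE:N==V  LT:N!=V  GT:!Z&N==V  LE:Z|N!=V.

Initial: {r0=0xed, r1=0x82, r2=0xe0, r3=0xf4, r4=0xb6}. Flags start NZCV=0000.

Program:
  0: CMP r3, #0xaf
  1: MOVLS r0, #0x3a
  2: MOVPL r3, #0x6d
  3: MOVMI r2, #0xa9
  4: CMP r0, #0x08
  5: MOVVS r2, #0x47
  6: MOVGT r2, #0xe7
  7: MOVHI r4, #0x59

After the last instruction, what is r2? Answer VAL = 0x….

0: ✓ CMP  NZCV=0010
1: · MOVLS
2: ✓ MOVPL  r3←0x6d
3: · MOVMI
4: ✓ CMP  NZCV=1010
5: · MOVVS
6: · MOVGT
7: ✓ MOVHI  r4←0x59

VAL = 0xe0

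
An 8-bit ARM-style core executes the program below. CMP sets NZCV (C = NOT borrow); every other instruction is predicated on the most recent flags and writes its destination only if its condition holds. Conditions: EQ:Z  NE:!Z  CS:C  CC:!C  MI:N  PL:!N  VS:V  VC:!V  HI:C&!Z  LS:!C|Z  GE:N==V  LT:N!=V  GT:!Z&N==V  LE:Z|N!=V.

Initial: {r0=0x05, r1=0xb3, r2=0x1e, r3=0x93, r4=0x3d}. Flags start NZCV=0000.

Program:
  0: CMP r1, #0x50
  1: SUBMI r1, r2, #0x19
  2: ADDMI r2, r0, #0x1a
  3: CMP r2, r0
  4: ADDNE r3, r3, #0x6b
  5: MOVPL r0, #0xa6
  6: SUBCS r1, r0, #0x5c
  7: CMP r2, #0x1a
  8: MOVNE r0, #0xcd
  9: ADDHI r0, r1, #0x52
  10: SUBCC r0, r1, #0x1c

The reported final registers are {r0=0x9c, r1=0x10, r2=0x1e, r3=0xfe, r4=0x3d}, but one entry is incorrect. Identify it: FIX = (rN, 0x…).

FIX = (r1, 0x4a)

0: ✓ CMP  NZCV=0011
1: · SUBMI
2: · ADDMI
3: ✓ CMP  NZCV=0010
4: ✓ ADDNE  r3←0xfe
5: ✓ MOVPL  r0←0xa6
6: ✓ SUBCS  r1←0x4a
7: ✓ CMP  NZCV=0010
8: ✓ MOVNE  r0←0xcd
9: ✓ ADDHI  r0←0x9c
10: · SUBCC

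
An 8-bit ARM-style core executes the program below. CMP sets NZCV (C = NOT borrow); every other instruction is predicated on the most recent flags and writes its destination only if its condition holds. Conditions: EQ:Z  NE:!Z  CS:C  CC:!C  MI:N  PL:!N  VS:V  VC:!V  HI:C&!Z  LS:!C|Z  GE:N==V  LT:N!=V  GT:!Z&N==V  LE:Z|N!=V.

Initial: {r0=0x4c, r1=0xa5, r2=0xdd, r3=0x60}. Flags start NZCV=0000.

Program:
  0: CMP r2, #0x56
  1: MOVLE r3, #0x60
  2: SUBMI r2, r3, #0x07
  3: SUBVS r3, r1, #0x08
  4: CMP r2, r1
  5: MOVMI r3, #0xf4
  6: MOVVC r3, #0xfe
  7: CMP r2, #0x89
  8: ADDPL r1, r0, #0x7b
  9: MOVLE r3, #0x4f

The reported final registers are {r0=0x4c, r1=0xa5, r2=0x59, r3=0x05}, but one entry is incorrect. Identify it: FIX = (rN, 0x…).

[0] flags=1010 → (cmp)
[1] flags=1010 LE?T → r3=0x60
[2] flags=1010 MI?T → r2=0x59
[3] flags=1010 VS?F → skip
[4] flags=1001 → (cmp)
[5] flags=1001 MI?T → r3=0xf4
[6] flags=1001 VC?F → skip
[7] flags=1001 → (cmp)
[8] flags=1001 PL?F → skip
[9] flags=1001 LE?F → skip

FIX = (r3, 0xf4)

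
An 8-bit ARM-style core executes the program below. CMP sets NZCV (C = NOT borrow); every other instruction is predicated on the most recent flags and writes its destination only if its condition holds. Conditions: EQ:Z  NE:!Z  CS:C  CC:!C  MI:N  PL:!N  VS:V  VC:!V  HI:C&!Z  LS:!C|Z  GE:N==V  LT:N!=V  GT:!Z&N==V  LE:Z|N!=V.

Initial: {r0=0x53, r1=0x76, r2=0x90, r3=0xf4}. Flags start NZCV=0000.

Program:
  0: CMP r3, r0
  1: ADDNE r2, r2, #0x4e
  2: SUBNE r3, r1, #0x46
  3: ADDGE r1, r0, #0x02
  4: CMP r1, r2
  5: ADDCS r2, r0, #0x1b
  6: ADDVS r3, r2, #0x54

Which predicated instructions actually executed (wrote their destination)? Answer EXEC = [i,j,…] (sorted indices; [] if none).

EXEC = [1,2,6]

[0] flags=1010 → (cmp)
[1] flags=1010 NE?T → r2=0xde
[2] flags=1010 NE?T → r3=0x30
[3] flags=1010 GE?F → skip
[4] flags=1001 → (cmp)
[5] flags=1001 CS?F → skip
[6] flags=1001 VS?T → r3=0x32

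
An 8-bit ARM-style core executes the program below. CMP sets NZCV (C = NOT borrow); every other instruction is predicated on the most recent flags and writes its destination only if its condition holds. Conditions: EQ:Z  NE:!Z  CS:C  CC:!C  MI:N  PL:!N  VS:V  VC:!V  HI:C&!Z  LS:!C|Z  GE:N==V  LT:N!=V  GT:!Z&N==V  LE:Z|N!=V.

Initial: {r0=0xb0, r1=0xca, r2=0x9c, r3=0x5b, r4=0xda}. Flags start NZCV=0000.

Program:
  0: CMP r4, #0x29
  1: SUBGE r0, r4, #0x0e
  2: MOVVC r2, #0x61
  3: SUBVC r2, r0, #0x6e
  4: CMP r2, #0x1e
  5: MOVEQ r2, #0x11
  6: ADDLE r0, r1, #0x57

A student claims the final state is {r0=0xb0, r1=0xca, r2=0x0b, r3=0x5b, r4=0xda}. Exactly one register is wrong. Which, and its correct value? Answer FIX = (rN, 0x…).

FIX = (r2, 0x42)

0: ✓ CMP  NZCV=1010
1: · SUBGE
2: ✓ MOVVC  r2←0x61
3: ✓ SUBVC  r2←0x42
4: ✓ CMP  NZCV=0010
5: · MOVEQ
6: · ADDLE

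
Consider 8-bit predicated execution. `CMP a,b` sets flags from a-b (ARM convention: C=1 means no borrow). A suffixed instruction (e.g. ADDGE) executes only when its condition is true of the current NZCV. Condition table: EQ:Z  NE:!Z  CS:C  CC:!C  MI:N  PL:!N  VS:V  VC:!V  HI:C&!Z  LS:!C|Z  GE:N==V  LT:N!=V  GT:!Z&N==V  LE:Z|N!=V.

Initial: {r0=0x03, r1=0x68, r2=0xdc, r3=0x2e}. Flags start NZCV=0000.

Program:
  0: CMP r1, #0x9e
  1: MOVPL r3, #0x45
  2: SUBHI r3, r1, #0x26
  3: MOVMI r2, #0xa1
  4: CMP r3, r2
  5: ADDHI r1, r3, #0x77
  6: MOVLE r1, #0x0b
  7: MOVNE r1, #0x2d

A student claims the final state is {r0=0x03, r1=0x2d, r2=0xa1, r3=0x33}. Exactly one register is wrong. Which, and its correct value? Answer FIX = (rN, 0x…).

0: ✓ CMP  NZCV=1001
1: · MOVPL
2: · SUBHI
3: ✓ MOVMI  r2←0xa1
4: ✓ CMP  NZCV=1001
5: · ADDHI
6: · MOVLE
7: ✓ MOVNE  r1←0x2d

FIX = (r3, 0x2e)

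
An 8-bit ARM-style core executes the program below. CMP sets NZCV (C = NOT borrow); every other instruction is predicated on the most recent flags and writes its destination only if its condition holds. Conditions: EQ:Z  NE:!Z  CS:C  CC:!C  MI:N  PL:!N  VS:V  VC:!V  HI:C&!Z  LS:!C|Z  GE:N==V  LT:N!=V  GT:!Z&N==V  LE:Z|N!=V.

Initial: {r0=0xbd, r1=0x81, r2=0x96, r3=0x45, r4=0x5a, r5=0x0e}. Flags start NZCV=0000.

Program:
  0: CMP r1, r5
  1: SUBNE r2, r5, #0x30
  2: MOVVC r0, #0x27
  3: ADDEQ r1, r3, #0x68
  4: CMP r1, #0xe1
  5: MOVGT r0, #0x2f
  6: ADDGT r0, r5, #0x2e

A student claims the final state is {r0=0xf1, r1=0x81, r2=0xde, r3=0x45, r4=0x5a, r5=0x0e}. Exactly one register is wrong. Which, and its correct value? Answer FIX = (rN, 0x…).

FIX = (r0, 0xbd)

0: ✓ CMP  NZCV=0011
1: ✓ SUBNE  r2←0xde
2: · MOVVC
3: · ADDEQ
4: ✓ CMP  NZCV=1000
5: · MOVGT
6: · ADDGT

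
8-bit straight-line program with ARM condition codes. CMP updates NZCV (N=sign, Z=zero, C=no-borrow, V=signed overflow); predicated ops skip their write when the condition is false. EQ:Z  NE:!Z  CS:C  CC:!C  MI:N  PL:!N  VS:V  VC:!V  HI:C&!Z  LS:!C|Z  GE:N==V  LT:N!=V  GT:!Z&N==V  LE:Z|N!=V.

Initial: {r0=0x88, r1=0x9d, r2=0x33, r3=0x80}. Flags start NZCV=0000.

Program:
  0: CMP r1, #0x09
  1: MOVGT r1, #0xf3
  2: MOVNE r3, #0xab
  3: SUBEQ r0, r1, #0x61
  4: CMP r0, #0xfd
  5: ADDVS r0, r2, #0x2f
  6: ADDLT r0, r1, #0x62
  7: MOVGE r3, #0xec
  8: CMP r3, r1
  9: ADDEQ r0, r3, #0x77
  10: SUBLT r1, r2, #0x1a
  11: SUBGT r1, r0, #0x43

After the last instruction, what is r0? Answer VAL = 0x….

VAL = 0xff

0: ✓ CMP  NZCV=1010
1: · MOVGT
2: ✓ MOVNE  r3←0xab
3: · SUBEQ
4: ✓ CMP  NZCV=1000
5: · ADDVS
6: ✓ ADDLT  r0←0xff
7: · MOVGE
8: ✓ CMP  NZCV=0010
9: · ADDEQ
10: · SUBLT
11: ✓ SUBGT  r1←0xbc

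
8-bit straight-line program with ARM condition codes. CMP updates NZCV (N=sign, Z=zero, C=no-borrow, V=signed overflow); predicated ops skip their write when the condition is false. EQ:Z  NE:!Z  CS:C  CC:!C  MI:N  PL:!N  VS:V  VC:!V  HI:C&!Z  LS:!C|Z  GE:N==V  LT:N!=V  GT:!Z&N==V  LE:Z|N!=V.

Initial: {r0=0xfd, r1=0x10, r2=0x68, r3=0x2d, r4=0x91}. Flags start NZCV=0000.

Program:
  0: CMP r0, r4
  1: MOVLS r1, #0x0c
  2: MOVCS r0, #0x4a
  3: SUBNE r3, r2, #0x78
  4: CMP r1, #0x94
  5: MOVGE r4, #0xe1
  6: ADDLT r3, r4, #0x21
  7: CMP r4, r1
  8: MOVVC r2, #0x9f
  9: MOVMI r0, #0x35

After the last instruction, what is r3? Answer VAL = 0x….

VAL = 0xf0

0: ✓ CMP  NZCV=0010
1: · MOVLS
2: ✓ MOVCS  r0←0x4a
3: ✓ SUBNE  r3←0xf0
4: ✓ CMP  NZCV=0000
5: ✓ MOVGE  r4←0xe1
6: · ADDLT
7: ✓ CMP  NZCV=1010
8: ✓ MOVVC  r2←0x9f
9: ✓ MOVMI  r0←0x35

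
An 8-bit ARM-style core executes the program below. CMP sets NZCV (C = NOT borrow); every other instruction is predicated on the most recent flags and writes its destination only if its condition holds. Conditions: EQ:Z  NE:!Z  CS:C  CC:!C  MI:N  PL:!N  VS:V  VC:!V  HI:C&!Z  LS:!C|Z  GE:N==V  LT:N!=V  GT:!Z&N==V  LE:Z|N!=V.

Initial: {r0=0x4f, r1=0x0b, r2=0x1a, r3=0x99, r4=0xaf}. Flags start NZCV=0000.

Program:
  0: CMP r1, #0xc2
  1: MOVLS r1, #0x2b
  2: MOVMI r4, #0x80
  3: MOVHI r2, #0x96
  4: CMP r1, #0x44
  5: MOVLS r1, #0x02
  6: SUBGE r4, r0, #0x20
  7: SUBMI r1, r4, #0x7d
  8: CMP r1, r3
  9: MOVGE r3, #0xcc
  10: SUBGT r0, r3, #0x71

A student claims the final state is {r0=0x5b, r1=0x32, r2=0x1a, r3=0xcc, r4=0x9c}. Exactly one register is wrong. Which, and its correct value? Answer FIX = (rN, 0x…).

FIX = (r4, 0xaf)

0: ✓ CMP  NZCV=0000
1: ✓ MOVLS  r1←0x2b
2: · MOVMI
3: · MOVHI
4: ✓ CMP  NZCV=1000
5: ✓ MOVLS  r1←0x02
6: · SUBGE
7: ✓ SUBMI  r1←0x32
8: ✓ CMP  NZCV=1001
9: ✓ MOVGE  r3←0xcc
10: ✓ SUBGT  r0←0x5b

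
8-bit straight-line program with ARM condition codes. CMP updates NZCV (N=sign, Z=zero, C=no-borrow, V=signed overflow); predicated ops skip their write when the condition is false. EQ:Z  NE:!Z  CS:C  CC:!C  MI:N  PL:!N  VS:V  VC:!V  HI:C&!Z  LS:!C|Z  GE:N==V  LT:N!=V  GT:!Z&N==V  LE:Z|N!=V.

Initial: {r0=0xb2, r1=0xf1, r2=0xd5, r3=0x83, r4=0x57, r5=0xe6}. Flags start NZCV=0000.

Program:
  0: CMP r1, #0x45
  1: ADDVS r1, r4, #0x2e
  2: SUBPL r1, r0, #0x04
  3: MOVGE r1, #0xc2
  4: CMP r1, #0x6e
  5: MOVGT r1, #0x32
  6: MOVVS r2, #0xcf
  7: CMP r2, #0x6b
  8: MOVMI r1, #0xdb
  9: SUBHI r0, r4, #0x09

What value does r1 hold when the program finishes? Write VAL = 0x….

VAL = 0xf1

[0] flags=1010 → (cmp)
[1] flags=1010 VS?F → skip
[2] flags=1010 PL?F → skip
[3] flags=1010 GE?F → skip
[4] flags=1010 → (cmp)
[5] flags=1010 GT?F → skip
[6] flags=1010 VS?F → skip
[7] flags=0011 → (cmp)
[8] flags=0011 MI?F → skip
[9] flags=0011 HI?T → r0=0x4e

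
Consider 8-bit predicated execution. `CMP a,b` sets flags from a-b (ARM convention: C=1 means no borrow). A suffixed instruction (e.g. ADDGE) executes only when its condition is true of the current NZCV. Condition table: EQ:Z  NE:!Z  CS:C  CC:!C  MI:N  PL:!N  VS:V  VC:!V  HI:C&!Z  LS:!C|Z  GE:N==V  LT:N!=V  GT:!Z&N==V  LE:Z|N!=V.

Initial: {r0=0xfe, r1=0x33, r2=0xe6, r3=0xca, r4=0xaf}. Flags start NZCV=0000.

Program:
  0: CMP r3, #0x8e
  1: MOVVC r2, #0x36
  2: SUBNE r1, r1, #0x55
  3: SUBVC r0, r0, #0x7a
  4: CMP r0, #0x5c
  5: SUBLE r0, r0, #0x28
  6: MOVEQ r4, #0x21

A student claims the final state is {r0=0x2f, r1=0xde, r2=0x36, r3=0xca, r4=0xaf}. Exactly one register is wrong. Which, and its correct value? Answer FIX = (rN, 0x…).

[0] flags=0010 → (cmp)
[1] flags=0010 VC?T → r2=0x36
[2] flags=0010 NE?T → r1=0xde
[3] flags=0010 VC?T → r0=0x84
[4] flags=0011 → (cmp)
[5] flags=0011 LE?T → r0=0x5c
[6] flags=0011 EQ?F → skip

FIX = (r0, 0x5c)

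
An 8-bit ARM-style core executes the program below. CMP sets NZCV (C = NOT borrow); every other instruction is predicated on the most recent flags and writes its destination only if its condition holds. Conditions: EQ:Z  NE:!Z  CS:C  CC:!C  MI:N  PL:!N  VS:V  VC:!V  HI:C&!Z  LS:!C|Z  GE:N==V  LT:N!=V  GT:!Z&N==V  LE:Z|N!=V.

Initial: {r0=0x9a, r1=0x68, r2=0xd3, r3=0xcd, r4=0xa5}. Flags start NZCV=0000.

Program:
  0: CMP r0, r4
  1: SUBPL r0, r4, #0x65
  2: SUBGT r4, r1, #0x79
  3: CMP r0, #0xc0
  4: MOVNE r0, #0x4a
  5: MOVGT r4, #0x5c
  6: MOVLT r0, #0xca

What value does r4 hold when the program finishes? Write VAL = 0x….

VAL = 0xa5

0: ✓ CMP  NZCV=1000
1: · SUBPL
2: · SUBGT
3: ✓ CMP  NZCV=1000
4: ✓ MOVNE  r0←0x4a
5: · MOVGT
6: ✓ MOVLT  r0←0xca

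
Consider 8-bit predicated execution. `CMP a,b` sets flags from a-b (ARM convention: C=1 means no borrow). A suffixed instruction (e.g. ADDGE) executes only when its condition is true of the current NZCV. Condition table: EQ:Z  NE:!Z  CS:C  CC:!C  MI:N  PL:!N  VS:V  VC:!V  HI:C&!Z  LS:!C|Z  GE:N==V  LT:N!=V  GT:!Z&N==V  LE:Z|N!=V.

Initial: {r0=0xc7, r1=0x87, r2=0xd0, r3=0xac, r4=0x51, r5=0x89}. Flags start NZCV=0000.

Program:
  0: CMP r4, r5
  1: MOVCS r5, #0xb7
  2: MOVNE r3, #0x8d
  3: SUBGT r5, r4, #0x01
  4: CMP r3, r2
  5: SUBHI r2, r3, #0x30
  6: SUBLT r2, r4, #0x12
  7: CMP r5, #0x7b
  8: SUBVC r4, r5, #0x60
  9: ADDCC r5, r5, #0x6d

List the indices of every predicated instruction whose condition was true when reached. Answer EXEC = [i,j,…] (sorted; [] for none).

[0] flags=1001 → (cmp)
[1] flags=1001 CS?F → skip
[2] flags=1001 NE?T → r3=0x8d
[3] flags=1001 GT?T → r5=0x50
[4] flags=1000 → (cmp)
[5] flags=1000 HI?F → skip
[6] flags=1000 LT?T → r2=0x3f
[7] flags=1000 → (cmp)
[8] flags=1000 VC?T → r4=0xf0
[9] flags=1000 CC?T → r5=0xbd

EXEC = [2,3,6,8,9]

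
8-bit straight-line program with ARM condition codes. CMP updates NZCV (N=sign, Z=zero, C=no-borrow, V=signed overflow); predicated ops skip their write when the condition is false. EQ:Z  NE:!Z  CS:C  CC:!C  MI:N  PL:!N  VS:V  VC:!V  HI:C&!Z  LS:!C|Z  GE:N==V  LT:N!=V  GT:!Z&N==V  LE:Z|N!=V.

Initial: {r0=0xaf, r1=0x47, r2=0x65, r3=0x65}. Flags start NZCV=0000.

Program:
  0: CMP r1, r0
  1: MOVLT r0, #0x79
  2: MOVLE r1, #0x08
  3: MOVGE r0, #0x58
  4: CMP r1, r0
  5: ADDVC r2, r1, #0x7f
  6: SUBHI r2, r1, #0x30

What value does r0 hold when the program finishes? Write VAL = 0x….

0: ✓ CMP  NZCV=1001
1: · MOVLT
2: · MOVLE
3: ✓ MOVGE  r0←0x58
4: ✓ CMP  NZCV=1000
5: ✓ ADDVC  r2←0xc6
6: · SUBHI

VAL = 0x58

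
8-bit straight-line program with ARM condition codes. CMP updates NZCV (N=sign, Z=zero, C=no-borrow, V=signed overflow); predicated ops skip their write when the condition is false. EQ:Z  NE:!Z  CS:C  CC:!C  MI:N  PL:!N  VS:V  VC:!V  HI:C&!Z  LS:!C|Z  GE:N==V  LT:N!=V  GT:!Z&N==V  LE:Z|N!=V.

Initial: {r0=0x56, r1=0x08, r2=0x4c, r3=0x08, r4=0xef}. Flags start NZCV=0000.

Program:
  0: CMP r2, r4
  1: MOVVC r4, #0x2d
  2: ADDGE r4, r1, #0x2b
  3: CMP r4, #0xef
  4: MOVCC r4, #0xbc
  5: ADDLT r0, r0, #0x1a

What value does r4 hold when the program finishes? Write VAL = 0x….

VAL = 0xbc

0: ✓ CMP  NZCV=0000
1: ✓ MOVVC  r4←0x2d
2: ✓ ADDGE  r4←0x33
3: ✓ CMP  NZCV=0000
4: ✓ MOVCC  r4←0xbc
5: · ADDLT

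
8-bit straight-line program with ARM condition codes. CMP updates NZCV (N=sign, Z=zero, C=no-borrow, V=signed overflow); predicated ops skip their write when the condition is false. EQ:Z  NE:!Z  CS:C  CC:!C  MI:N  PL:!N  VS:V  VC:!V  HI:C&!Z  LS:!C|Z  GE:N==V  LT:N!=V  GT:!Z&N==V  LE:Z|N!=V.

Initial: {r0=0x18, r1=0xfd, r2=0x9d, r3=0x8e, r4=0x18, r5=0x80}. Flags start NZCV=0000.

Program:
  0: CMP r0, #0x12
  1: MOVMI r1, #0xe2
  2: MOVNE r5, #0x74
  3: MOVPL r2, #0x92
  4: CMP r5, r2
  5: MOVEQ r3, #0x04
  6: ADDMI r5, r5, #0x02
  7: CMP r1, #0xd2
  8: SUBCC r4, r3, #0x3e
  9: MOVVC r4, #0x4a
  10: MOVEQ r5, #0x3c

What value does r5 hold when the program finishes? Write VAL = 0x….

VAL = 0x76

0: ✓ CMP  NZCV=0010
1: · MOVMI
2: ✓ MOVNE  r5←0x74
3: ✓ MOVPL  r2←0x92
4: ✓ CMP  NZCV=1001
5: · MOVEQ
6: ✓ ADDMI  r5←0x76
7: ✓ CMP  NZCV=0010
8: · SUBCC
9: ✓ MOVVC  r4←0x4a
10: · MOVEQ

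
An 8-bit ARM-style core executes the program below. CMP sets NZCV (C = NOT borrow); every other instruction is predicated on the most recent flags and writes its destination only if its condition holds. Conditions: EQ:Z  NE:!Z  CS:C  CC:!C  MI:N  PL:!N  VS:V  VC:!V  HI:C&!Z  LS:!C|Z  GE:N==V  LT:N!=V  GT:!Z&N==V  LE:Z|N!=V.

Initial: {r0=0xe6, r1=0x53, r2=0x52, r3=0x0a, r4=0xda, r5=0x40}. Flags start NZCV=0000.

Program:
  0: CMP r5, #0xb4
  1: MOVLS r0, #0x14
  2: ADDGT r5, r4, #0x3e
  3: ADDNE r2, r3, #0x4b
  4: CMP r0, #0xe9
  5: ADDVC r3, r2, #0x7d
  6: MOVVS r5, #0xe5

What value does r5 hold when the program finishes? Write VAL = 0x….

[0] flags=1001 → (cmp)
[1] flags=1001 LS?T → r0=0x14
[2] flags=1001 GT?T → r5=0x18
[3] flags=1001 NE?T → r2=0x55
[4] flags=0000 → (cmp)
[5] flags=0000 VC?T → r3=0xd2
[6] flags=0000 VS?F → skip

VAL = 0x18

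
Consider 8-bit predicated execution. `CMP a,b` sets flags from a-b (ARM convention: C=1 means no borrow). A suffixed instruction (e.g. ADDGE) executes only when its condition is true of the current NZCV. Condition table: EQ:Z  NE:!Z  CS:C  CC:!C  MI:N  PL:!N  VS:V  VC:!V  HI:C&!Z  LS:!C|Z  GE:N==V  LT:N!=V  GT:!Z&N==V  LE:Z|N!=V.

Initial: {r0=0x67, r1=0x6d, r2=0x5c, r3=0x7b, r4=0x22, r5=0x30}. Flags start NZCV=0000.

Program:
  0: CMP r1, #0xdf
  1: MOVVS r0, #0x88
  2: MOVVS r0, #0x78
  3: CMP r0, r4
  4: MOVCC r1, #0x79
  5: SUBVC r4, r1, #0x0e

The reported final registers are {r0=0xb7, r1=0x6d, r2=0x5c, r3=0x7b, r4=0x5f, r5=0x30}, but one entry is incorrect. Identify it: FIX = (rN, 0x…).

FIX = (r0, 0x78)

[0] flags=1001 → (cmp)
[1] flags=1001 VS?T → r0=0x88
[2] flags=1001 VS?T → r0=0x78
[3] flags=0010 → (cmp)
[4] flags=0010 CC?F → skip
[5] flags=0010 VC?T → r4=0x5f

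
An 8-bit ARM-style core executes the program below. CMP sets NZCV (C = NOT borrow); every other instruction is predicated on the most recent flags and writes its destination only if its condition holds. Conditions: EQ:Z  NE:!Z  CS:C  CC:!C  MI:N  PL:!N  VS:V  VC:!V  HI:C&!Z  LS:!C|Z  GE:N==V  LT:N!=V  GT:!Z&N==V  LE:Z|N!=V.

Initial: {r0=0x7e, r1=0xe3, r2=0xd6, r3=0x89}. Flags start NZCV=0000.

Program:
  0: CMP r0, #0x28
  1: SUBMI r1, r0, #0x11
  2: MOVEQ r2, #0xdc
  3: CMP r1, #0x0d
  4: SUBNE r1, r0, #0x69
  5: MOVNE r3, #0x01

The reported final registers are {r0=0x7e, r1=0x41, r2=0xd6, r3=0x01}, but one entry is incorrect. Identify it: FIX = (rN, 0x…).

0: ✓ CMP  NZCV=0010
1: · SUBMI
2: · MOVEQ
3: ✓ CMP  NZCV=1010
4: ✓ SUBNE  r1←0x15
5: ✓ MOVNE  r3←0x01

FIX = (r1, 0x15)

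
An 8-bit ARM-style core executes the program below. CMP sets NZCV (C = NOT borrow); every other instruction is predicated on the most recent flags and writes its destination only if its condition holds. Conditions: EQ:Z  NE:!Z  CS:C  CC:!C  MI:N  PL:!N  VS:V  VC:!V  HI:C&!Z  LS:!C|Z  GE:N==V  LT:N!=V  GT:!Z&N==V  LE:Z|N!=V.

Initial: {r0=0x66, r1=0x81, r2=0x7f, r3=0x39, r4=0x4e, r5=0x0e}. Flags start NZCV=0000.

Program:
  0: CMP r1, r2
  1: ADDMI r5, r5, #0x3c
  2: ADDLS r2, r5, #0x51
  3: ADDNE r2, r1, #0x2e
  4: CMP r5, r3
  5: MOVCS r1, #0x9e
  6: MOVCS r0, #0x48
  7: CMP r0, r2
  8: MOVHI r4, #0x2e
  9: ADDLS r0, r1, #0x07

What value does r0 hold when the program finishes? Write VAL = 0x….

VAL = 0x88

[0] flags=0011 → (cmp)
[1] flags=0011 MI?F → skip
[2] flags=0011 LS?F → skip
[3] flags=0011 NE?T → r2=0xaf
[4] flags=1000 → (cmp)
[5] flags=1000 CS?F → skip
[6] flags=1000 CS?F → skip
[7] flags=1001 → (cmp)
[8] flags=1001 HI?F → skip
[9] flags=1001 LS?T → r0=0x88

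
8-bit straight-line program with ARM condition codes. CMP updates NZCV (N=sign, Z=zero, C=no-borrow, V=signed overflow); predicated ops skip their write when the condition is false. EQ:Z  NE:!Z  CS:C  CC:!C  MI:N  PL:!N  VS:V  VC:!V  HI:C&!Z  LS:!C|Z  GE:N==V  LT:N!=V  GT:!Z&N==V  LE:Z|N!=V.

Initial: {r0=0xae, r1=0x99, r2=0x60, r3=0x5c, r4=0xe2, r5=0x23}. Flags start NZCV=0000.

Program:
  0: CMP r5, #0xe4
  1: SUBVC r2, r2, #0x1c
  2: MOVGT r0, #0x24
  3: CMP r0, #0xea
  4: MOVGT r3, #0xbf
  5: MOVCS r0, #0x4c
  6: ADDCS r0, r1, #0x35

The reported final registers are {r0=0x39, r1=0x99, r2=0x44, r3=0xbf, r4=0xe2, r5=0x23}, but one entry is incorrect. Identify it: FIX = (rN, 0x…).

0: ✓ CMP  NZCV=0000
1: ✓ SUBVC  r2←0x44
2: ✓ MOVGT  r0←0x24
3: ✓ CMP  NZCV=0000
4: ✓ MOVGT  r3←0xbf
5: · MOVCS
6: · ADDCS

FIX = (r0, 0x24)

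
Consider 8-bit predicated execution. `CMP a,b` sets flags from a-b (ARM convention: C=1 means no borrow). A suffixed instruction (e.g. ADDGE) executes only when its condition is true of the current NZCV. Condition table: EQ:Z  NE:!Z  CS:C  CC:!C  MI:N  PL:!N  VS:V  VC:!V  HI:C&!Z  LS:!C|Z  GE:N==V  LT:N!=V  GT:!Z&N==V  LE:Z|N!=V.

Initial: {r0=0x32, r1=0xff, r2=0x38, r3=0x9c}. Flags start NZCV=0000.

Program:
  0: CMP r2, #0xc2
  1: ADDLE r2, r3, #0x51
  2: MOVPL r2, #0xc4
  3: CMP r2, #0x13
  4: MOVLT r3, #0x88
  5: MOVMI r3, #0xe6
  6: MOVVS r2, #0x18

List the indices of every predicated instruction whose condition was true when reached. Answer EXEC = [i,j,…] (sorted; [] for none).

EXEC = [2,4,5]

0: ✓ CMP  NZCV=0000
1: · ADDLE
2: ✓ MOVPL  r2←0xc4
3: ✓ CMP  NZCV=1010
4: ✓ MOVLT  r3←0x88
5: ✓ MOVMI  r3←0xe6
6: · MOVVS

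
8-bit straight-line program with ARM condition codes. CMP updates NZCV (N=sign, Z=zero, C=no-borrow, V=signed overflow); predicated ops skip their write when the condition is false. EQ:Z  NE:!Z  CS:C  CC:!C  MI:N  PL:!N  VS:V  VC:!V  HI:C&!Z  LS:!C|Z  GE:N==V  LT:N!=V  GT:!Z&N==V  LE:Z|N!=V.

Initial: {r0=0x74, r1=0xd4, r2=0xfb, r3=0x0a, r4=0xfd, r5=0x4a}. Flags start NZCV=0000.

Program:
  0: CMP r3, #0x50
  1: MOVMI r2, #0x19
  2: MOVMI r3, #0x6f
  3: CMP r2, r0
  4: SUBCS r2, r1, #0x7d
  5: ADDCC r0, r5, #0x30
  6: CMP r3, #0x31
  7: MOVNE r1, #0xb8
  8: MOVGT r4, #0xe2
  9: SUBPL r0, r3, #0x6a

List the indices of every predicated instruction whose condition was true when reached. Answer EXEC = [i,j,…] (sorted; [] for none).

0: ✓ CMP  NZCV=1000
1: ✓ MOVMI  r2←0x19
2: ✓ MOVMI  r3←0x6f
3: ✓ CMP  NZCV=1000
4: · SUBCS
5: ✓ ADDCC  r0←0x7a
6: ✓ CMP  NZCV=0010
7: ✓ MOVNE  r1←0xb8
8: ✓ MOVGT  r4←0xe2
9: ✓ SUBPL  r0←0x05

EXEC = [1,2,5,7,8,9]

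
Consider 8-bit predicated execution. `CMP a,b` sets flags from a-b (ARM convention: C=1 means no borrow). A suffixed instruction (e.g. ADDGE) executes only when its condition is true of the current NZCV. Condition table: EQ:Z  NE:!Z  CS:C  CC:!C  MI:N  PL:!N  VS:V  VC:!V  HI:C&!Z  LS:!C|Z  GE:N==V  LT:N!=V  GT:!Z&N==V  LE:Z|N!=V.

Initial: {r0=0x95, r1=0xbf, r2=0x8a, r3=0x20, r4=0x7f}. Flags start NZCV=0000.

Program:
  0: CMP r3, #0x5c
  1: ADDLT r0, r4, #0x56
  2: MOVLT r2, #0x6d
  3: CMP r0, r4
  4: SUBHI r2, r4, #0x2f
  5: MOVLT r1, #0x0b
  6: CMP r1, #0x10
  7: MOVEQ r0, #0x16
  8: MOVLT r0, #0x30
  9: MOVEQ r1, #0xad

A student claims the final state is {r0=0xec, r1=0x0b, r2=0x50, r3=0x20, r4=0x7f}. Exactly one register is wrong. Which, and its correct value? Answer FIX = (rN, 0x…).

[0] flags=1000 → (cmp)
[1] flags=1000 LT?T → r0=0xd5
[2] flags=1000 LT?T → r2=0x6d
[3] flags=0011 → (cmp)
[4] flags=0011 HI?T → r2=0x50
[5] flags=0011 LT?T → r1=0x0b
[6] flags=1000 → (cmp)
[7] flags=1000 EQ?F → skip
[8] flags=1000 LT?T → r0=0x30
[9] flags=1000 EQ?F → skip

FIX = (r0, 0x30)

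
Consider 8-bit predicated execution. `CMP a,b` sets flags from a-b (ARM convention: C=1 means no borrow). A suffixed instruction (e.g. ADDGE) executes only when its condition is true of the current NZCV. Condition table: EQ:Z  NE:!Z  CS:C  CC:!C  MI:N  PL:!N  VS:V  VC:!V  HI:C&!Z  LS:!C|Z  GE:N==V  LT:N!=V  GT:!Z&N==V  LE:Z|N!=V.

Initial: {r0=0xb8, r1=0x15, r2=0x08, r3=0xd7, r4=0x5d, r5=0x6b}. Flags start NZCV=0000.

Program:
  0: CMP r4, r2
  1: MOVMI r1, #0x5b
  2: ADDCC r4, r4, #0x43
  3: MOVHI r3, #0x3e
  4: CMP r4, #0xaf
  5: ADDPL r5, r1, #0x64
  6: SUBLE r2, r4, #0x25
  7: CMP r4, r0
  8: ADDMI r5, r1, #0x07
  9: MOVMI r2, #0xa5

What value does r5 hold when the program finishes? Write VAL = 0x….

VAL = 0x1c

[0] flags=0010 → (cmp)
[1] flags=0010 MI?F → skip
[2] flags=0010 CC?F → skip
[3] flags=0010 HI?T → r3=0x3e
[4] flags=1001 → (cmp)
[5] flags=1001 PL?F → skip
[6] flags=1001 LE?F → skip
[7] flags=1001 → (cmp)
[8] flags=1001 MI?T → r5=0x1c
[9] flags=1001 MI?T → r2=0xa5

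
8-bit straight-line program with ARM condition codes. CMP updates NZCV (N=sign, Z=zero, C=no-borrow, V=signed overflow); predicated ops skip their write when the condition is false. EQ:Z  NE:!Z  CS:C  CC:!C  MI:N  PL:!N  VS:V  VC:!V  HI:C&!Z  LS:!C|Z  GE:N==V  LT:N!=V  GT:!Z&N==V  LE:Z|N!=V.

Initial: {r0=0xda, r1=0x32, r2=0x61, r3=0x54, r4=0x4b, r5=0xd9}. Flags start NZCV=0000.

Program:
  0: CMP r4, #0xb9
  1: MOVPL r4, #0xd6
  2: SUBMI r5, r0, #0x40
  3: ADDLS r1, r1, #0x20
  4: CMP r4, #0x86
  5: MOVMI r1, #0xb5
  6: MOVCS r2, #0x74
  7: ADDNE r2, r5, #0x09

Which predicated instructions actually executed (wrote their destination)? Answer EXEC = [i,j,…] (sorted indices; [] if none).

0: ✓ CMP  NZCV=1001
1: · MOVPL
2: ✓ SUBMI  r5←0x9a
3: ✓ ADDLS  r1←0x52
4: ✓ CMP  NZCV=1001
5: ✓ MOVMI  r1←0xb5
6: · MOVCS
7: ✓ ADDNE  r2←0xa3

EXEC = [2,3,5,7]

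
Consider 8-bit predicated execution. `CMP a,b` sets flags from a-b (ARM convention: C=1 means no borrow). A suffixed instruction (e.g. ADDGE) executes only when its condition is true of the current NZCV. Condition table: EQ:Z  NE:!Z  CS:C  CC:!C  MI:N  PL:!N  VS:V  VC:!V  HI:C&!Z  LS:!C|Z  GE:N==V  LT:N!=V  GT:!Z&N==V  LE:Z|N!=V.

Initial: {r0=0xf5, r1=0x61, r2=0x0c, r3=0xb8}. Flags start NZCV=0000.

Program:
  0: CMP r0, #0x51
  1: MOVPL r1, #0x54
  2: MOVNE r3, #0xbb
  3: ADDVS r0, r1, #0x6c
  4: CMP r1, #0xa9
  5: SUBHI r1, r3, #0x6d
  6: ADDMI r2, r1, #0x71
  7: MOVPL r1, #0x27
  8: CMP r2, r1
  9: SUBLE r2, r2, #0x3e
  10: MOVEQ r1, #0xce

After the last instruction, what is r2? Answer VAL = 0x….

VAL = 0x94

0: ✓ CMP  NZCV=1010
1: · MOVPL
2: ✓ MOVNE  r3←0xbb
3: · ADDVS
4: ✓ CMP  NZCV=1001
5: · SUBHI
6: ✓ ADDMI  r2←0xd2
7: · MOVPL
8: ✓ CMP  NZCV=0011
9: ✓ SUBLE  r2←0x94
10: · MOVEQ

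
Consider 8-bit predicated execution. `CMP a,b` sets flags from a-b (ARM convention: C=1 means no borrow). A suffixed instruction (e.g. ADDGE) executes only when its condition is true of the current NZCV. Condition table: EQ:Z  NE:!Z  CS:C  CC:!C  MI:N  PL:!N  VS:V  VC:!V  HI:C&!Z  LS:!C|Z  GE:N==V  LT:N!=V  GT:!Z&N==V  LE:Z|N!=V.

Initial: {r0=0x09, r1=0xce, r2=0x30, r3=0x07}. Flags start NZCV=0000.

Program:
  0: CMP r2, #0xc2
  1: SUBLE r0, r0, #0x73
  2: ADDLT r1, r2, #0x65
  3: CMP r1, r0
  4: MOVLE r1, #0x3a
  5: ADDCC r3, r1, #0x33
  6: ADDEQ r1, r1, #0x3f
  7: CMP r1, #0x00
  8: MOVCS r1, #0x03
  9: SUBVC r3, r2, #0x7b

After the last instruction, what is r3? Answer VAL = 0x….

VAL = 0xb5

[0] flags=0000 → (cmp)
[1] flags=0000 LE?F → skip
[2] flags=0000 LT?F → skip
[3] flags=1010 → (cmp)
[4] flags=1010 LE?T → r1=0x3a
[5] flags=1010 CC?F → skip
[6] flags=1010 EQ?F → skip
[7] flags=0010 → (cmp)
[8] flags=0010 CS?T → r1=0x03
[9] flags=0010 VC?T → r3=0xb5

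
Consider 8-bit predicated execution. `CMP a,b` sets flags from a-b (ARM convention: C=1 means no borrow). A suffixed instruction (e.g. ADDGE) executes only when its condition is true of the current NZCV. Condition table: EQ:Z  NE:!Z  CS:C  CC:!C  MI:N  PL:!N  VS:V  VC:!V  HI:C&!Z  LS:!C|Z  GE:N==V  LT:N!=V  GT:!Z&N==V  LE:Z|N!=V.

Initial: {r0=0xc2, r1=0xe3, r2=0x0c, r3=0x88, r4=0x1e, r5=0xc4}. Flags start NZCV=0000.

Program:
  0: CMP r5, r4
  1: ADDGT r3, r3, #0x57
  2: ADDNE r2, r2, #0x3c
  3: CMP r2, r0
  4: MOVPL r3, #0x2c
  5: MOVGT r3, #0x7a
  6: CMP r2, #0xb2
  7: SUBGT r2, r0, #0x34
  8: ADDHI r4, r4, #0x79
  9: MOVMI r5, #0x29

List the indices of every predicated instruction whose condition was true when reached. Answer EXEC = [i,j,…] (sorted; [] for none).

EXEC = [2,5,7,9]

0: ✓ CMP  NZCV=1010
1: · ADDGT
2: ✓ ADDNE  r2←0x48
3: ✓ CMP  NZCV=1001
4: · MOVPL
5: ✓ MOVGT  r3←0x7a
6: ✓ CMP  NZCV=1001
7: ✓ SUBGT  r2←0x8e
8: · ADDHI
9: ✓ MOVMI  r5←0x29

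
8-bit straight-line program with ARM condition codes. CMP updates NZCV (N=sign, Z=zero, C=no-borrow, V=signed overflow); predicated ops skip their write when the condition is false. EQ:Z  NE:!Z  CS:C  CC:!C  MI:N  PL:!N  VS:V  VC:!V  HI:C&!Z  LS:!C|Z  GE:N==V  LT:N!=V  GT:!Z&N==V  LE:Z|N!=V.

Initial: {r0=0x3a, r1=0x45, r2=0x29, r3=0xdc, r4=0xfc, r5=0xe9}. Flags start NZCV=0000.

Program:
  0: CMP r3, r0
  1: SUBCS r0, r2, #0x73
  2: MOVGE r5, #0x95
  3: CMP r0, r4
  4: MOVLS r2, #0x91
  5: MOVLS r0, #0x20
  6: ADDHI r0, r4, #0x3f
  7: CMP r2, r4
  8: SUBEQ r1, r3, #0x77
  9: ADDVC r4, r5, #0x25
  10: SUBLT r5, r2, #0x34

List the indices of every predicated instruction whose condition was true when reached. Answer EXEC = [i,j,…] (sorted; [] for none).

[0] flags=1010 → (cmp)
[1] flags=1010 CS?T → r0=0xb6
[2] flags=1010 GE?F → skip
[3] flags=1000 → (cmp)
[4] flags=1000 LS?T → r2=0x91
[5] flags=1000 LS?T → r0=0x20
[6] flags=1000 HI?F → skip
[7] flags=1000 → (cmp)
[8] flags=1000 EQ?F → skip
[9] flags=1000 VC?T → r4=0x0e
[10] flags=1000 LT?T → r5=0x5d

EXEC = [1,4,5,9,10]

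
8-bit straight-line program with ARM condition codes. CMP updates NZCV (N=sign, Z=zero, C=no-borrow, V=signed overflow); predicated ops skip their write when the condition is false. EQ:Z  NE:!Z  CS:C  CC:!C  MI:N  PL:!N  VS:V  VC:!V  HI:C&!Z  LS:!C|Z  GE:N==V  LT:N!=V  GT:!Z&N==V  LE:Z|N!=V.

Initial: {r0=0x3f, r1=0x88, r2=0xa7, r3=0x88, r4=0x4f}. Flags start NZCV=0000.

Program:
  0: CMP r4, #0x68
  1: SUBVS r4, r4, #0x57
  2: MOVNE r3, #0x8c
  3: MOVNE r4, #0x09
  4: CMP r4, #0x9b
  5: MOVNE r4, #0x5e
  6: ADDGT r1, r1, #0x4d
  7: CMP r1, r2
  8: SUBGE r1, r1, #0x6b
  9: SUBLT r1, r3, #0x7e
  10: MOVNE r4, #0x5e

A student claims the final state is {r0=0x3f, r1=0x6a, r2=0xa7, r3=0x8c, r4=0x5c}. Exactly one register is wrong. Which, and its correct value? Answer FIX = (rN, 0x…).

0: ✓ CMP  NZCV=1000
1: · SUBVS
2: ✓ MOVNE  r3←0x8c
3: ✓ MOVNE  r4←0x09
4: ✓ CMP  NZCV=0000
5: ✓ MOVNE  r4←0x5e
6: ✓ ADDGT  r1←0xd5
7: ✓ CMP  NZCV=0010
8: ✓ SUBGE  r1←0x6a
9: · SUBLT
10: ✓ MOVNE  r4←0x5e

FIX = (r4, 0x5e)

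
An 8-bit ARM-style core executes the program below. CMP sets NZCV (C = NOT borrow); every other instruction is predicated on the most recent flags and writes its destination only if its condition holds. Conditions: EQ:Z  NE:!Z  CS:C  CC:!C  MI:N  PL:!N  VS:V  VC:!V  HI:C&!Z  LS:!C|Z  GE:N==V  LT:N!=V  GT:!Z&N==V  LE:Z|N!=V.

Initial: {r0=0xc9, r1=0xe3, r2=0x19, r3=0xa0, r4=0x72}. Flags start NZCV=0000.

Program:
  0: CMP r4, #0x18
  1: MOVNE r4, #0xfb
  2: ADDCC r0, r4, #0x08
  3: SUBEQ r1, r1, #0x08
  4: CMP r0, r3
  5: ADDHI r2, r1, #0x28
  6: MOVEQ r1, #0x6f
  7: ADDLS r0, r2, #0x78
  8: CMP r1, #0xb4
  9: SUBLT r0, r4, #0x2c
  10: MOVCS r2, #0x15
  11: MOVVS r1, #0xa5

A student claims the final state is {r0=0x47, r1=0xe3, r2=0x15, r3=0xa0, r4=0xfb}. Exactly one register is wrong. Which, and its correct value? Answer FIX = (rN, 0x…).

0: ✓ CMP  NZCV=0010
1: ✓ MOVNE  r4←0xfb
2: · ADDCC
3: · SUBEQ
4: ✓ CMP  NZCV=0010
5: ✓ ADDHI  r2←0x0b
6: · MOVEQ
7: · ADDLS
8: ✓ CMP  NZCV=0010
9: · SUBLT
10: ✓ MOVCS  r2←0x15
11: · MOVVS

FIX = (r0, 0xc9)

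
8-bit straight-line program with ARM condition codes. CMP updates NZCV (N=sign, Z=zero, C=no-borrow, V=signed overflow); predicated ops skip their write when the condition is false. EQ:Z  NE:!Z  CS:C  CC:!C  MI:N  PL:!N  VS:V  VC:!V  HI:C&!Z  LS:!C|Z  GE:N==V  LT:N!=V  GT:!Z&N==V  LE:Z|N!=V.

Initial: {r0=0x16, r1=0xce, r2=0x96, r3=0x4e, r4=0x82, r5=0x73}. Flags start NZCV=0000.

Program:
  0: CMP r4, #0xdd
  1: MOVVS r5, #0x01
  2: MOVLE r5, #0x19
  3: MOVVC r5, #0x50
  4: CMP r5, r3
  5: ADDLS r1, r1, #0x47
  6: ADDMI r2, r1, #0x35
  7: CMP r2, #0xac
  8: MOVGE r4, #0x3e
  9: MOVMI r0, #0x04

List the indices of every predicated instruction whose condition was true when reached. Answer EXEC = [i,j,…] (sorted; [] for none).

EXEC = [2,3,9]

[0] flags=1000 → (cmp)
[1] flags=1000 VS?F → skip
[2] flags=1000 LE?T → r5=0x19
[3] flags=1000 VC?T → r5=0x50
[4] flags=0010 → (cmp)
[5] flags=0010 LS?F → skip
[6] flags=0010 MI?F → skip
[7] flags=1000 → (cmp)
[8] flags=1000 GE?F → skip
[9] flags=1000 MI?T → r0=0x04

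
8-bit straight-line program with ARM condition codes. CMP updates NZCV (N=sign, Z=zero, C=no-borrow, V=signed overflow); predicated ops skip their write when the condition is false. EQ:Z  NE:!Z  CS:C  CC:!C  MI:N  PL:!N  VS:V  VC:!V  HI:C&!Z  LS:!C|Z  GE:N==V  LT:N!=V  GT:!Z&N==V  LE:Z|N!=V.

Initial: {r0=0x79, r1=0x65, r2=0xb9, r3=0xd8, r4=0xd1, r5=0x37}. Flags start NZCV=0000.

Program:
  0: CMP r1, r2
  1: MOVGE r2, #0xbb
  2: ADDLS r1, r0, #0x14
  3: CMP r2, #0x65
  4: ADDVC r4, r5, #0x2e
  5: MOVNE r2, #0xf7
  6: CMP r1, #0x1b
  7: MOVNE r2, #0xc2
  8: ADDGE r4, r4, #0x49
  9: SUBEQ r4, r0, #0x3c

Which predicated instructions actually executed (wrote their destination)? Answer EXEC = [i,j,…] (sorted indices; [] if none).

EXEC = [1,2,5,7]

[0] flags=1001 → (cmp)
[1] flags=1001 GE?T → r2=0xbb
[2] flags=1001 LS?T → r1=0x8d
[3] flags=0011 → (cmp)
[4] flags=0011 VC?F → skip
[5] flags=0011 NE?T → r2=0xf7
[6] flags=0011 → (cmp)
[7] flags=0011 NE?T → r2=0xc2
[8] flags=0011 GE?F → skip
[9] flags=0011 EQ?F → skip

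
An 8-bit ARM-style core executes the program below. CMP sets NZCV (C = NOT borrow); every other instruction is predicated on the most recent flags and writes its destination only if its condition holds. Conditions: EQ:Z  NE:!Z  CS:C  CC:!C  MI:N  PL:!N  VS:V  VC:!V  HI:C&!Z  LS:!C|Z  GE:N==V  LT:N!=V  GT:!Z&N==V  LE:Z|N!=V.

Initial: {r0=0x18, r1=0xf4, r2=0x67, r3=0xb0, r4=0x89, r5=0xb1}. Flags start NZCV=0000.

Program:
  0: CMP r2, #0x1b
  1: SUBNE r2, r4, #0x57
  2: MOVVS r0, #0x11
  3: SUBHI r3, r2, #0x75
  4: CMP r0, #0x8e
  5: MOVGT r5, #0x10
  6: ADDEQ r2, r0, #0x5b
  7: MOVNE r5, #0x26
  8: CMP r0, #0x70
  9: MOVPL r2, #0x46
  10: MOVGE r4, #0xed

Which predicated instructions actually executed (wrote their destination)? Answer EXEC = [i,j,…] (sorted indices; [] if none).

EXEC = [1,3,5,7]

[0] flags=0010 → (cmp)
[1] flags=0010 NE?T → r2=0x32
[2] flags=0010 VS?F → skip
[3] flags=0010 HI?T → r3=0xbd
[4] flags=1001 → (cmp)
[5] flags=1001 GT?T → r5=0x10
[6] flags=1001 EQ?F → skip
[7] flags=1001 NE?T → r5=0x26
[8] flags=1000 → (cmp)
[9] flags=1000 PL?F → skip
[10] flags=1000 GE?F → skip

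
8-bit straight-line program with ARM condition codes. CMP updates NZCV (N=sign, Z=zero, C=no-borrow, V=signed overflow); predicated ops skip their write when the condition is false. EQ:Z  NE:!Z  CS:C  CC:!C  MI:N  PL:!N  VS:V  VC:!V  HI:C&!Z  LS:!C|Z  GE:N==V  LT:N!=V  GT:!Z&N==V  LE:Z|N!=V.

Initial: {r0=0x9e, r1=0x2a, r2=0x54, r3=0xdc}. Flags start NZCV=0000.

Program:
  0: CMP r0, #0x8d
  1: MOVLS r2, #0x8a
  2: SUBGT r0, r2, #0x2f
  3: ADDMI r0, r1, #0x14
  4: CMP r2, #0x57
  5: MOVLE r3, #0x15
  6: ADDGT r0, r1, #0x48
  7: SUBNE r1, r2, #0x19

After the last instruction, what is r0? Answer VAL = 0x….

0: ✓ CMP  NZCV=0010
1: · MOVLS
2: ✓ SUBGT  r0←0x25
3: · ADDMI
4: ✓ CMP  NZCV=1000
5: ✓ MOVLE  r3←0x15
6: · ADDGT
7: ✓ SUBNE  r1←0x3b

VAL = 0x25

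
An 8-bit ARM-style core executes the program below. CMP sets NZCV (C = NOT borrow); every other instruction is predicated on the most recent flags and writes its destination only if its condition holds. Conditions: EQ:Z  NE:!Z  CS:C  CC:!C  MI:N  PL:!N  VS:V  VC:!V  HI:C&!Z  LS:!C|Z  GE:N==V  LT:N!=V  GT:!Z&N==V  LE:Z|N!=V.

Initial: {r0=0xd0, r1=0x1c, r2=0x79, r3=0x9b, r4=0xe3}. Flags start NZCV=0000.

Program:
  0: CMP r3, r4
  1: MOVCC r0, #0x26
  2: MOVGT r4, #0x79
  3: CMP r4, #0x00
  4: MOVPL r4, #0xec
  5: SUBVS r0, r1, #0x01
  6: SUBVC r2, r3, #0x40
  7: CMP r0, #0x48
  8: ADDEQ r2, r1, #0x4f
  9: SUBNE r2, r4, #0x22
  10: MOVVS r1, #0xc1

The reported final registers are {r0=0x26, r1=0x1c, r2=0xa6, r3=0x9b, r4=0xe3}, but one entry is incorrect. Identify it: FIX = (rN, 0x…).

FIX = (r2, 0xc1)

0: ✓ CMP  NZCV=1000
1: ✓ MOVCC  r0←0x26
2: · MOVGT
3: ✓ CMP  NZCV=1010
4: · MOVPL
5: · SUBVS
6: ✓ SUBVC  r2←0x5b
7: ✓ CMP  NZCV=1000
8: · ADDEQ
9: ✓ SUBNE  r2←0xc1
10: · MOVVS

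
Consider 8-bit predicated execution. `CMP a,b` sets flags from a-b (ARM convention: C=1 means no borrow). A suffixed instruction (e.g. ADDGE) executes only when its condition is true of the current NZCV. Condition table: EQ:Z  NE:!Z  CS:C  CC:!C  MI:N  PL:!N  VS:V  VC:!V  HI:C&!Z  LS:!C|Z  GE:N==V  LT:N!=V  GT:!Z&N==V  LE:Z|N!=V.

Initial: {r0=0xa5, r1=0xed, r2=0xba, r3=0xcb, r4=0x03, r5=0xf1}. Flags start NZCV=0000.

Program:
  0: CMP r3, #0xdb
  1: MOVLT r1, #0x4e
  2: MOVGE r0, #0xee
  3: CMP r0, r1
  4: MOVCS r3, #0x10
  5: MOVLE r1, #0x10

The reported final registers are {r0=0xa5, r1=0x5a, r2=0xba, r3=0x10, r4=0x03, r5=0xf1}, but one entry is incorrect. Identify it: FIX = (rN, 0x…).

FIX = (r1, 0x10)

[0] flags=1000 → (cmp)
[1] flags=1000 LT?T → r1=0x4e
[2] flags=1000 GE?F → skip
[3] flags=0011 → (cmp)
[4] flags=0011 CS?T → r3=0x10
[5] flags=0011 LE?T → r1=0x10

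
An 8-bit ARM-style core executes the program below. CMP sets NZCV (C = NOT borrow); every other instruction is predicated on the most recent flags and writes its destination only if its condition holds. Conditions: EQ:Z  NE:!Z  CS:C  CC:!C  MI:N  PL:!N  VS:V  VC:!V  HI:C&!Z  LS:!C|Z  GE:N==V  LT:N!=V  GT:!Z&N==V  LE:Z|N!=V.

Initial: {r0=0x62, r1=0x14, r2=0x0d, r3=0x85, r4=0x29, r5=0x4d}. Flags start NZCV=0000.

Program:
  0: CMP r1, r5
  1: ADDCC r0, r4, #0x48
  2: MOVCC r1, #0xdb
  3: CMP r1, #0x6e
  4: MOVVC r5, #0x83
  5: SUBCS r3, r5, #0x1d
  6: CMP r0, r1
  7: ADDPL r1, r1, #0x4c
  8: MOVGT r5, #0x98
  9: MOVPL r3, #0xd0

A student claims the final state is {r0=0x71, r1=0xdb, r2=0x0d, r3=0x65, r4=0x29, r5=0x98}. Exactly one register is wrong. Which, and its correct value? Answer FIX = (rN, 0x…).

0: ✓ CMP  NZCV=1000
1: ✓ ADDCC  r0←0x71
2: ✓ MOVCC  r1←0xdb
3: ✓ CMP  NZCV=0011
4: · MOVVC
5: ✓ SUBCS  r3←0x30
6: ✓ CMP  NZCV=1001
7: · ADDPL
8: ✓ MOVGT  r5←0x98
9: · MOVPL

FIX = (r3, 0x30)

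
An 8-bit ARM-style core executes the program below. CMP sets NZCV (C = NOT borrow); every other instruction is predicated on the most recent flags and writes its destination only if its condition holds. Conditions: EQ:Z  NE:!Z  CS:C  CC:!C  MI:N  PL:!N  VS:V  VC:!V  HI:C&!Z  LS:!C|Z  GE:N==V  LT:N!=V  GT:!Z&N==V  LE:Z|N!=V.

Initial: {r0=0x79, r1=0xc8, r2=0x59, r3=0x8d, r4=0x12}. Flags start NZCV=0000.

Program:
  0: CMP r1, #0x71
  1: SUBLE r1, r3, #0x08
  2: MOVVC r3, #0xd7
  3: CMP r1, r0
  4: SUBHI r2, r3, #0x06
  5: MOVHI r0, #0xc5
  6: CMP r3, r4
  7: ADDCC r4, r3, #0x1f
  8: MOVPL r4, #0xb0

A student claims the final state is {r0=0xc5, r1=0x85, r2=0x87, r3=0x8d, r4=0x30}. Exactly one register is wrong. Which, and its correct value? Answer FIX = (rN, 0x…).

0: ✓ CMP  NZCV=0011
1: ✓ SUBLE  r1←0x85
2: · MOVVC
3: ✓ CMP  NZCV=0011
4: ✓ SUBHI  r2←0x87
5: ✓ MOVHI  r0←0xc5
6: ✓ CMP  NZCV=0011
7: · ADDCC
8: ✓ MOVPL  r4←0xb0

FIX = (r4, 0xb0)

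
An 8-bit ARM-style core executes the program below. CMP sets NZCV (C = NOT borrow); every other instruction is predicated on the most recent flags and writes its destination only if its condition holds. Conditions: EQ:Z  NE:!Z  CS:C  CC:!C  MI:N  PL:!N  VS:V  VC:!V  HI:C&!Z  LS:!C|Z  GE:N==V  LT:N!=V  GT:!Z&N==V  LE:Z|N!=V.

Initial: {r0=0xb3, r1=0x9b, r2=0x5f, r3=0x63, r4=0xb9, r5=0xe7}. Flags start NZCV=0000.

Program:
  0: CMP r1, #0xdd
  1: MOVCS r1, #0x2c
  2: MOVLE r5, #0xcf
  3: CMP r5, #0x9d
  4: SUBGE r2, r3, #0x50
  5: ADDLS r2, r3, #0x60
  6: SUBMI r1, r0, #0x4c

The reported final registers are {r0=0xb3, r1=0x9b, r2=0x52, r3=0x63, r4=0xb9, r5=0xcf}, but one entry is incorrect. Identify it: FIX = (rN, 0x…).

0: ✓ CMP  NZCV=1000
1: · MOVCS
2: ✓ MOVLE  r5←0xcf
3: ✓ CMP  NZCV=0010
4: ✓ SUBGE  r2←0x13
5: · ADDLS
6: · SUBMI

FIX = (r2, 0x13)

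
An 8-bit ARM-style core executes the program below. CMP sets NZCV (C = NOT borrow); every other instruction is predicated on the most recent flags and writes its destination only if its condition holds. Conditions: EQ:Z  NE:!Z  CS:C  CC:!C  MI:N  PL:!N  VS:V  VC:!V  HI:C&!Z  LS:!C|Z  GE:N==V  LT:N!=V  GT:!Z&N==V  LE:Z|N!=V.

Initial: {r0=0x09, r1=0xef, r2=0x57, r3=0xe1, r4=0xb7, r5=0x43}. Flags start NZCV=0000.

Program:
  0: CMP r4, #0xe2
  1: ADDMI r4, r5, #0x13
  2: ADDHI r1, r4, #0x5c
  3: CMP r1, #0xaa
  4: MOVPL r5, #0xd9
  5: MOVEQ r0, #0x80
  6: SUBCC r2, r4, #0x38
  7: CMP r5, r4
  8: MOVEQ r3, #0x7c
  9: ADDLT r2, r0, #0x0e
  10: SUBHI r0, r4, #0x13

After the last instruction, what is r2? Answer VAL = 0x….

VAL = 0x17

[0] flags=1000 → (cmp)
[1] flags=1000 MI?T → r4=0x56
[2] flags=1000 HI?F → skip
[3] flags=0010 → (cmp)
[4] flags=0010 PL?T → r5=0xd9
[5] flags=0010 EQ?F → skip
[6] flags=0010 CC?F → skip
[7] flags=1010 → (cmp)
[8] flags=1010 EQ?F → skip
[9] flags=1010 LT?T → r2=0x17
[10] flags=1010 HI?T → r0=0x43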